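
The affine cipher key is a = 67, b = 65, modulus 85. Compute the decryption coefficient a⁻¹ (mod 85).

33

Run Euclid on (85, 67):
85 = 1·67 + 18
67 = 3·18 + 13
18 = 1·13 + 5
13 = 2·5 + 3
5 = 1·3 + 2
3 = 1·2 + 1
2 = 2·1 + 0
Since gcd(67, 85) = 1, back-substitute to write 1 as a combination:
1 = 3 − 2
1 = −5 + 2·3
1 = 2·13 − 5·5
1 = −5·18 + 7·13
1 = 7·67 − 26·18
1 = −26·85 + 33·67
So 67·33 ≡ 1 (mod 85).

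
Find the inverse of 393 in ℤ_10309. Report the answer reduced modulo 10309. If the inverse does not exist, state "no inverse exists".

2492

Apply the Euclidean algorithm to 10309 and 393:
10309 = 26*393 + 91
393 = 4*91 + 29
91 = 3*29 + 4
29 = 7*4 + 1
4 = 4*1 + 0
gcd = 1, so the inverse exists. Back-substitute:
1 = 29 − 7·4
1 = −7·91 + 22·29
1 = 22·393 − 95·91
1 = −95·10309 + 2492·393
So 393·2492 ≡ 1 (mod 10309).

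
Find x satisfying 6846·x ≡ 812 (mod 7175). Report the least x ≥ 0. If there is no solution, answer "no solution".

172

First find gcd(6846, 7175):
7175 = 1*6846 + 329
6846 = 20*329 + 266
329 = 1*266 + 63
266 = 4*63 + 14
63 = 4*14 + 7
14 = 2*7 + 0
gcd = 7 and 7 | 812, so solutions exist. Divide through by 7: 978x ≡ 116 (mod 1025).
Now find 978⁻¹ mod 1025:
1025 = 1*978 + 47
978 = 20*47 + 38
47 = 1*38 + 9
38 = 4*9 + 2
9 = 4*2 + 1
2 = 2*1 + 0
Back-substitute:
1 = 9 − 4·2
1 = −4·38 + 17·9
1 = 17·47 − 21·38
1 = −21·978 + 437·47
1 = 437·1025 − 458·978
So 978·(-458) ≡ 1 (mod 1025), i.e. 978⁻¹ ≡ 567.
Then x ≡ 567·116 ≡ 172 (mod 1025); the smallest non-negative solution is x = 172.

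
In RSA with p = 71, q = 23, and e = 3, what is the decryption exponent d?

φ(n) = (p−1)(q−1) = 70·22 = 1540.
Need d with 3·d ≡ 1 (mod 1540). Apply the extended Euclidean algorithm:
1540 = 513*3 + 1
3 = 3*1 + 0
Back-substitute:
1 = 1540 − 513·3
So 3·(-513) ≡ 1 (mod 1540), hence d ≡ -513 ≡ 1027 (mod 1540).

1027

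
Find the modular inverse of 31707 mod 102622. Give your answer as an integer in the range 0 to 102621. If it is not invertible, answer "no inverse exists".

no inverse exists

Compute gcd(31707, 102622):
102622 = 3*31707 + 7501
31707 = 4*7501 + 1703
7501 = 4*1703 + 689
1703 = 2*689 + 325
689 = 2*325 + 39
325 = 8*39 + 13
39 = 3*13 + 0
The gcd is 13, not 1, hence no inverse exists.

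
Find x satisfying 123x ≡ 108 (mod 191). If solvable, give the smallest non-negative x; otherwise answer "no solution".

122

First find gcd(123, 191):
191 = 1·123 + 68
123 = 1·68 + 55
68 = 1·55 + 13
55 = 4·13 + 3
13 = 4·3 + 1
3 = 3·1 + 0
gcd = 1, so a unique solution mod 191 exists.
Back-substitute for the Bézout coefficients:
1 = 13 − 4·3
1 = −4·55 + 17·13
1 = 17·68 − 21·55
1 = −21·123 + 38·68
1 = 38·191 − 59·123
So 123·(-59) ≡ 1 (mod 191), giving 123⁻¹ ≡ 132.
x ≡ 123⁻¹·108 ≡ 132·108 ≡ 122 (mod 191).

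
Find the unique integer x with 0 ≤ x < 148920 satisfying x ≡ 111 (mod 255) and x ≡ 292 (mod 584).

Write x = 111 + 255·k. Then 255·k ≡ 292 − 111 ≡ 181 (mod 584).
Need 255⁻¹ mod 584. Extended Euclid on (584, 255):
584 = 2×255 + 74
255 = 3×74 + 33
74 = 2×33 + 8
33 = 4×8 + 1
8 = 8×1 + 0
Back-substitute:
1 = 33 − 4·8
1 = −4·74 + 9·33
1 = 9·255 − 31·74
1 = −31·584 + 71·255
255⁻¹ ≡ 71 (mod 584), so k ≡ 71·181 ≡ 3 (mod 584).
x = 111 + 255·3 = 876.

876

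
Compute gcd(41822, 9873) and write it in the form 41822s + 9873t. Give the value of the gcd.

Euclidean algorithm:
41822 = 4·9873 + 2330
9873 = 4·2330 + 553
2330 = 4·553 + 118
553 = 4·118 + 81
118 = 1·81 + 37
81 = 2·37 + 7
37 = 5·7 + 2
7 = 3·2 + 1
2 = 2·1 + 0
gcd(41822, 9873) = 1.
Working backward:
1 = 7 − 3·2
1 = −3·37 + 16·7
1 = 16·81 − 35·37
1 = −35·118 + 51·81
1 = 51·553 − 239·118
1 = −239·2330 + 1007·553
1 = 1007·9873 − 4267·2330
1 = −4267·41822 + 18075·9873
So 1 = (-4267)·41822 + (18075)·9873.

1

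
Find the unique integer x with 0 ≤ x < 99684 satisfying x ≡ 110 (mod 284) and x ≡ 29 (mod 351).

Write x = 110 + 284·k. Then 284·k ≡ 29 − 110 ≡ 270 (mod 351).
Need 284⁻¹ mod 351. Extended Euclid on (351, 284):
351 = 1·284 + 67
284 = 4·67 + 16
67 = 4·16 + 3
16 = 5·3 + 1
3 = 3·1 + 0
Back-substitute:
1 = 16 − 5·3
1 = −5·67 + 21·16
1 = 21·284 − 89·67
1 = −89·351 + 110·284
284⁻¹ ≡ 110 (mod 351), so k ≡ 110·270 ≡ 216 (mod 351).
x = 110 + 284·216 = 61454.

61454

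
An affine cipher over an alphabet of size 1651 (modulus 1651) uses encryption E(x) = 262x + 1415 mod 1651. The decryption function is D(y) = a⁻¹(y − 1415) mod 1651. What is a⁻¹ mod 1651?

397

Extended Euclidean algorithm:
1651 = 6×262 + 79
262 = 3×79 + 25
79 = 3×25 + 4
25 = 6×4 + 1
4 = 4×1 + 0
gcd = 1, so the inverse exists. Back-substitute:
1 = 25 − 6·4
1 = −6·79 + 19·25
1 = 19·262 − 63·79
1 = −63·1651 + 397·262
So 262·397 ≡ 1 (mod 1651).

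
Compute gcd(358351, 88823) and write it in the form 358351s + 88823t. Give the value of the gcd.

Euclidean algorithm:
358351 = 4*88823 + 3059
88823 = 29*3059 + 112
3059 = 27*112 + 35
112 = 3*35 + 7
35 = 5*7 + 0
gcd(358351, 88823) = 7.
Back-substituting:
7 = 112 − 3·35
7 = −3·3059 + 82·112
7 = 82·88823 − 2381·3059
7 = −2381·358351 + 9606·88823
So 7 = (-2381)·358351 + (9606)·88823.

7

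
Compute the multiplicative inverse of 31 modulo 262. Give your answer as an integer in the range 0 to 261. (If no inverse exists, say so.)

Apply the Euclidean algorithm to 262 and 31:
262 = 8*31 + 14
31 = 2*14 + 3
14 = 4*3 + 2
3 = 1*2 + 1
2 = 2*1 + 0
Since gcd(31, 262) = 1, back-substitute to write 1 as a combination:
1 = 3 − 2
1 = −14 + 5·3
1 = 5·31 − 11·14
1 = −11·262 + 93·31
So 31·93 ≡ 1 (mod 262).

93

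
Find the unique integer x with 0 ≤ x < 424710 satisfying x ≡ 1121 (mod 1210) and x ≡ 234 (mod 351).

13221

Write x = 1121 + 1210·k. Then 1210·k ≡ 234 − 1121 ≡ 166 (mod 351).
Need 1210⁻¹ mod 351. Extended Euclid on (351, 157):
351 = 2*157 + 37
157 = 4*37 + 9
37 = 4*9 + 1
9 = 9*1 + 0
Back-substitute:
1 = 37 − 4·9
1 = −4·157 + 17·37
1 = 17·351 − 38·157
1210⁻¹ ≡ 313 (mod 351), so k ≡ 313·166 ≡ 10 (mod 351).
x = 1121 + 1210·10 = 13221.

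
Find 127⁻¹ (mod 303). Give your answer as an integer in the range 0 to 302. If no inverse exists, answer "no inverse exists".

Extended Euclidean algorithm:
303 = 2×127 + 49
127 = 2×49 + 29
49 = 1×29 + 20
29 = 1×20 + 9
20 = 2×9 + 2
9 = 4×2 + 1
2 = 2×1 + 0
Since gcd(127, 303) = 1, back-substitute to write 1 as a combination:
1 = 9 − 4·2
1 = −4·20 + 9·9
1 = 9·29 − 13·20
1 = −13·49 + 22·29
1 = 22·127 − 57·49
1 = −57·303 + 136·127
So 127·136 ≡ 1 (mod 303).

136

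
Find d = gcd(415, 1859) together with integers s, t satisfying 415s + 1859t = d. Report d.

Repeated division:
1859 = 4·415 + 199
415 = 2·199 + 17
199 = 11·17 + 12
17 = 1·12 + 5
12 = 2·5 + 2
5 = 2·2 + 1
2 = 2·1 + 0
gcd(415, 1859) = 1.
Working backward:
1 = 5 − 2·2
1 = −2·12 + 5·5
1 = 5·17 − 7·12
1 = −7·199 + 82·17
1 = 82·415 − 171·199
1 = −171·1859 + 766·415
So 1 = (-171)·1859 + (766)·415.

1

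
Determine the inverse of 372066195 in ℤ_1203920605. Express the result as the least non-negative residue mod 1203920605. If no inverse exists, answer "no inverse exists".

Compute gcd(372066195, 1203920605):
1203920605 = 3·372066195 + 87722020
372066195 = 4·87722020 + 21178115
87722020 = 4·21178115 + 3009560
21178115 = 7·3009560 + 111195
3009560 = 27·111195 + 7295
111195 = 15·7295 + 1770
7295 = 4·1770 + 215
1770 = 8·215 + 50
215 = 4·50 + 15
50 = 3·15 + 5
15 = 3·5 + 0
Since gcd = 5 > 1, 372066195 is not a unit mod 1203920605.

no inverse exists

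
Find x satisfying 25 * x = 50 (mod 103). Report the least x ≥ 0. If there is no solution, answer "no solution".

First find gcd(25, 103):
103 = 4×25 + 3
25 = 8×3 + 1
3 = 3×1 + 0
gcd = 1, so a unique solution mod 103 exists.
Back-substitute for the Bézout coefficients:
1 = 25 − 8·3
1 = −8·103 + 33·25
So 25·(33) ≡ 1 (mod 103), giving 25⁻¹ ≡ 33.
x ≡ 25⁻¹·50 ≡ 33·50 ≡ 2 (mod 103).

2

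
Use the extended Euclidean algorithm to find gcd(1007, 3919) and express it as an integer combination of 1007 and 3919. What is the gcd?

Euclidean algorithm:
3919 = 3*1007 + 898
1007 = 1*898 + 109
898 = 8*109 + 26
109 = 4*26 + 5
26 = 5*5 + 1
5 = 5*1 + 0
gcd(1007, 3919) = 1.
Back-substituting:
1 = 26 − 5·5
1 = −5·109 + 21·26
1 = 21·898 − 173·109
1 = −173·1007 + 194·898
1 = 194·3919 − 755·1007
So 1 = (194)·3919 + (-755)·1007.

1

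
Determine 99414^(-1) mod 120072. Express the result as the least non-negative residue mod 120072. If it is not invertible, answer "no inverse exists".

Compute gcd(99414, 120072):
120072 = 1×99414 + 20658
99414 = 4×20658 + 16782
20658 = 1×16782 + 3876
16782 = 4×3876 + 1278
3876 = 3×1278 + 42
1278 = 30×42 + 18
42 = 2×18 + 6
18 = 3×6 + 0
The gcd is 6, not 1, hence no inverse exists.

no inverse exists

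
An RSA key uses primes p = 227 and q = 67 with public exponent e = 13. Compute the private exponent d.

5737

φ(n) = (p−1)(q−1) = 226·66 = 14916.
Need d with 13·d ≡ 1 (mod 14916). Apply the extended Euclidean algorithm:
14916 = 1147×13 + 5
13 = 2×5 + 3
5 = 1×3 + 2
3 = 1×2 + 1
2 = 2×1 + 0
Back-substitute:
1 = 3 − 2
1 = −5 + 2·3
1 = 2·13 − 5·5
1 = −5·14916 + 5737·13
So 13·5737 ≡ 1 (mod 14916), hence d = 5737.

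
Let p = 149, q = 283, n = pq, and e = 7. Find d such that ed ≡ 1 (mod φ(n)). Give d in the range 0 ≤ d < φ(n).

φ(n) = (p−1)(q−1) = 148·282 = 41736.
Need d with 7·d ≡ 1 (mod 41736). Apply the extended Euclidean algorithm:
41736 = 5962×7 + 2
7 = 3×2 + 1
2 = 2×1 + 0
Back-substitute:
1 = 7 − 3·2
1 = −3·41736 + 17887·7
So 7·17887 ≡ 1 (mod 41736), hence d = 17887.

17887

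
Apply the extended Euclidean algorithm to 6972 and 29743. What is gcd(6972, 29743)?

Repeated division:
29743 = 4×6972 + 1855
6972 = 3×1855 + 1407
1855 = 1×1407 + 448
1407 = 3×448 + 63
448 = 7×63 + 7
63 = 9×7 + 0
gcd(6972, 29743) = 7.
Express as a combination:
7 = 448 − 7·63
7 = −7·1407 + 22·448
7 = 22·1855 − 29·1407
7 = −29·6972 + 109·1855
7 = 109·29743 − 465·6972
So 7 = (109)·29743 + (-465)·6972.

7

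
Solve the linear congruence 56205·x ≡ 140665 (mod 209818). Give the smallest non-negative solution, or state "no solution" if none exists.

First find gcd(56205, 209818):
209818 = 3·56205 + 41203
56205 = 1·41203 + 15002
41203 = 2·15002 + 11199
15002 = 1·11199 + 3803
11199 = 2·3803 + 3593
3803 = 1·3593 + 210
3593 = 17·210 + 23
210 = 9·23 + 3
23 = 7·3 + 2
3 = 1·2 + 1
2 = 2·1 + 0
gcd = 1, so a unique solution mod 209818 exists.
Back-substitute for the Bézout coefficients:
1 = 3 − 2
1 = −23 + 8·3
1 = 8·210 − 73·23
1 = −73·3593 + 1249·210
1 = 1249·3803 − 1322·3593
1 = −1322·11199 + 3893·3803
1 = 3893·15002 − 5215·11199
1 = −5215·41203 + 14323·15002
1 = 14323·56205 − 19538·41203
1 = −19538·209818 + 72937·56205
So 56205·(72937) ≡ 1 (mod 209818), giving 56205⁻¹ ≡ 72937.
x ≡ 56205⁻¹·140665 ≡ 72937·140665 ≡ 2541 (mod 209818).

2541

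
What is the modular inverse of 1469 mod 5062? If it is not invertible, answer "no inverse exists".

Run Euclid on (5062, 1469):
5062 = 3×1469 + 655
1469 = 2×655 + 159
655 = 4×159 + 19
159 = 8×19 + 7
19 = 2×7 + 5
7 = 1×5 + 2
5 = 2×2 + 1
2 = 2×1 + 0
The gcd is 1. Working backward:
1 = 5 − 2·2
1 = −2·7 + 3·5
1 = 3·19 − 8·7
1 = −8·159 + 67·19
1 = 67·655 − 276·159
1 = −276·1469 + 619·655
1 = 619·5062 − 2133·1469
Thus 1469·(-2133) ≡ 1 (mod 5062); reducing, -2133 mod 5062 = 2929.

2929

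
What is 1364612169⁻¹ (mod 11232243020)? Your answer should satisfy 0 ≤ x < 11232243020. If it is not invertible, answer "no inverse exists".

10921178989

Apply the Euclidean algorithm to 11232243020 and 1364612169:
11232243020 = 8·1364612169 + 315345668
1364612169 = 4·315345668 + 103229497
315345668 = 3·103229497 + 5657177
103229497 = 18·5657177 + 1400311
5657177 = 4·1400311 + 55933
1400311 = 25·55933 + 1986
55933 = 28·1986 + 325
1986 = 6·325 + 36
325 = 9·36 + 1
36 = 36·1 + 0
The gcd is 1. Working backward:
1 = 325 − 9·36
1 = −9·1986 + 55·325
1 = 55·55933 − 1549·1986
1 = −1549·1400311 + 38780·55933
1 = 38780·5657177 − 156669·1400311
1 = −156669·103229497 + 2858822·5657177
1 = 2858822·315345668 − 8733135·103229497
1 = −8733135·1364612169 + 37791362·315345668
1 = 37791362·11232243020 − 311064031·1364612169
Hence 1364612169⁻¹ ≡ -311064031 ≡ 10921178989 (mod 11232243020).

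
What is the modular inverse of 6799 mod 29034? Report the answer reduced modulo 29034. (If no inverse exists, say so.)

Run Euclid on (29034, 6799):
29034 = 4*6799 + 1838
6799 = 3*1838 + 1285
1838 = 1*1285 + 553
1285 = 2*553 + 179
553 = 3*179 + 16
179 = 11*16 + 3
16 = 5*3 + 1
3 = 3*1 + 0
The gcd is 1. Working backward:
1 = 16 − 5·3
1 = −5·179 + 56·16
1 = 56·553 − 173·179
1 = −173·1285 + 402·553
1 = 402·1838 − 575·1285
1 = −575·6799 + 2127·1838
1 = 2127·29034 − 9083·6799
Thus 6799·(-9083) ≡ 1 (mod 29034); reducing, -9083 mod 29034 = 19951.

19951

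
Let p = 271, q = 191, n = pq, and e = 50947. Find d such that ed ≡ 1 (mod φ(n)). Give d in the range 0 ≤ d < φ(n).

φ(n) = (p−1)(q−1) = 270·190 = 51300.
Need d with 50947·d ≡ 1 (mod 51300). Apply the extended Euclidean algorithm:
51300 = 1×50947 + 353
50947 = 144×353 + 115
353 = 3×115 + 8
115 = 14×8 + 3
8 = 2×3 + 2
3 = 1×2 + 1
2 = 2×1 + 0
Back-substitute:
1 = 3 − 2
1 = −8 + 3·3
1 = 3·115 − 43·8
1 = −43·353 + 132·115
1 = 132·50947 − 19051·353
1 = −19051·51300 + 19183·50947
So 50947·19183 ≡ 1 (mod 51300), hence d = 19183.

19183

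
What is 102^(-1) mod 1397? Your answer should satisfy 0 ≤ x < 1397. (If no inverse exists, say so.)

Extended Euclidean algorithm:
1397 = 13*102 + 71
102 = 1*71 + 31
71 = 2*31 + 9
31 = 3*9 + 4
9 = 2*4 + 1
4 = 4*1 + 0
The gcd is 1. Working backward:
1 = 9 − 2·4
1 = −2·31 + 7·9
1 = 7·71 − 16·31
1 = −16·102 + 23·71
1 = 23·1397 − 315·102
Hence 102⁻¹ ≡ -315 ≡ 1082 (mod 1397).

1082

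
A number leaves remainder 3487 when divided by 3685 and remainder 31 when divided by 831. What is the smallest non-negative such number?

1164262

Write x = 3487 + 3685·k. Then 3685·k ≡ 31 − 3487 ≡ 699 (mod 831).
Need 3685⁻¹ mod 831. Extended Euclid on (831, 361):
831 = 2·361 + 109
361 = 3·109 + 34
109 = 3·34 + 7
34 = 4·7 + 6
7 = 1·6 + 1
6 = 6·1 + 0
Back-substitute:
1 = 7 − 6
1 = −34 + 5·7
1 = 5·109 − 16·34
1 = −16·361 + 53·109
1 = 53·831 − 122·361
3685⁻¹ ≡ 709 (mod 831), so k ≡ 709·699 ≡ 315 (mod 831).
x = 3487 + 3685·315 = 1164262.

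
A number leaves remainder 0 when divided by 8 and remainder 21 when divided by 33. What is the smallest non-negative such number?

Write x = 0 + 8·k. Then 8·k ≡ 21 − 0 ≡ 21 (mod 33).
Need 8⁻¹ mod 33. Extended Euclid on (33, 8):
33 = 4*8 + 1
8 = 8*1 + 0
Back-substitute:
1 = 33 − 4·8
8⁻¹ ≡ 29 (mod 33), so k ≡ 29·21 ≡ 15 (mod 33).
x = 0 + 8·15 = 120.

120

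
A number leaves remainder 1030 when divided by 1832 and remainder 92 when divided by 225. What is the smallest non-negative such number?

76142

Write x = 1030 + 1832·k. Then 1832·k ≡ 92 − 1030 ≡ 187 (mod 225).
Need 1832⁻¹ mod 225. Extended Euclid on (225, 32):
225 = 7·32 + 1
32 = 32·1 + 0
Back-substitute:
1 = 225 − 7·32
1832⁻¹ ≡ 218 (mod 225), so k ≡ 218·187 ≡ 41 (mod 225).
x = 1030 + 1832·41 = 76142.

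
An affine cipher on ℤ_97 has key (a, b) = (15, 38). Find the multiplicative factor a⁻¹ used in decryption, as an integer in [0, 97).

Apply the Euclidean algorithm to 97 and 15:
97 = 6·15 + 7
15 = 2·7 + 1
7 = 7·1 + 0
Since gcd(15, 97) = 1, back-substitute to write 1 as a combination:
1 = 15 − 2·7
1 = −2·97 + 13·15
So 15·13 ≡ 1 (mod 97).

13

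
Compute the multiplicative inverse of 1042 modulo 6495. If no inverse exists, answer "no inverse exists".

gcd(6495, 1042) by repeated division:
6495 = 6*1042 + 243
1042 = 4*243 + 70
243 = 3*70 + 33
70 = 2*33 + 4
33 = 8*4 + 1
4 = 4*1 + 0
Since gcd(1042, 6495) = 1, back-substitute to write 1 as a combination:
1 = 33 − 8·4
1 = −8·70 + 17·33
1 = 17·243 − 59·70
1 = −59·1042 + 253·243
1 = 253·6495 − 1577·1042
Thus 1042·(-1577) ≡ 1 (mod 6495); reducing, -1577 mod 6495 = 4918.

4918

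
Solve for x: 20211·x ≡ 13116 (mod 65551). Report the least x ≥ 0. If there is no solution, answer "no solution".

First find gcd(20211, 65551):
65551 = 3×20211 + 4918
20211 = 4×4918 + 539
4918 = 9×539 + 67
539 = 8×67 + 3
67 = 22×3 + 1
3 = 3×1 + 0
gcd = 1, so a unique solution mod 65551 exists.
Back-substitute for the Bézout coefficients:
1 = 67 − 22·3
1 = −22·539 + 177·67
1 = 177·4918 − 1615·539
1 = −1615·20211 + 6637·4918
1 = 6637·65551 − 21526·20211
So 20211·(-21526) ≡ 1 (mod 65551), giving 20211⁻¹ ≡ 44025.
x ≡ 20211⁻¹·13116 ≡ 44025·13116 ≡ 58692 (mod 65551).

58692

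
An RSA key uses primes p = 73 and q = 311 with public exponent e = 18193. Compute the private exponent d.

11617

φ(n) = (p−1)(q−1) = 72·310 = 22320.
Need d with 18193·d ≡ 1 (mod 22320). Apply the extended Euclidean algorithm:
22320 = 1×18193 + 4127
18193 = 4×4127 + 1685
4127 = 2×1685 + 757
1685 = 2×757 + 171
757 = 4×171 + 73
171 = 2×73 + 25
73 = 2×25 + 23
25 = 1×23 + 2
23 = 11×2 + 1
2 = 2×1 + 0
Back-substitute:
1 = 23 − 11·2
1 = −11·25 + 12·23
1 = 12·73 − 35·25
1 = −35·171 + 82·73
1 = 82·757 − 363·171
1 = −363·1685 + 808·757
1 = 808·4127 − 1979·1685
1 = −1979·18193 + 8724·4127
1 = 8724·22320 − 10703·18193
So 18193·(-10703) ≡ 1 (mod 22320), hence d ≡ -10703 ≡ 11617 (mod 22320).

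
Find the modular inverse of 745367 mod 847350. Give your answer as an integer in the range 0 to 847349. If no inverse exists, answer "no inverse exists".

Compute gcd(745367, 847350):
847350 = 1·745367 + 101983
745367 = 7·101983 + 31486
101983 = 3·31486 + 7525
31486 = 4·7525 + 1386
7525 = 5·1386 + 595
1386 = 2·595 + 196
595 = 3·196 + 7
196 = 28·7 + 0
gcd(745367, 847350) = 7 ≠ 1, so 745367 has no multiplicative inverse modulo 847350.

no inverse exists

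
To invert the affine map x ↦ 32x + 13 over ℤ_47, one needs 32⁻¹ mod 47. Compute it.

25

gcd(47, 32) by repeated division:
47 = 1*32 + 15
32 = 2*15 + 2
15 = 7*2 + 1
2 = 2*1 + 0
gcd = 1, so the inverse exists. Back-substitute:
1 = 15 − 7·2
1 = −7·32 + 15·15
1 = 15·47 − 22·32
So 32·(-22) ≡ 1 (mod 47), and -22 ≡ 25 (mod 47).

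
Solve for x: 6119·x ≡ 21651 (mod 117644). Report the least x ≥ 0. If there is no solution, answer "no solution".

First find gcd(6119, 117644):
117644 = 19*6119 + 1383
6119 = 4*1383 + 587
1383 = 2*587 + 209
587 = 2*209 + 169
209 = 1*169 + 40
169 = 4*40 + 9
40 = 4*9 + 4
9 = 2*4 + 1
4 = 4*1 + 0
gcd = 1, so a unique solution mod 117644 exists.
Back-substitute for the Bézout coefficients:
1 = 9 − 2·4
1 = −2·40 + 9·9
1 = 9·169 − 38·40
1 = −38·209 + 47·169
1 = 47·587 − 132·209
1 = −132·1383 + 311·587
1 = 311·6119 − 1376·1383
1 = −1376·117644 + 26455·6119
So 6119·(26455) ≡ 1 (mod 117644), giving 6119⁻¹ ≡ 26455.
x ≡ 6119⁻¹·21651 ≡ 26455·21651 ≡ 86213 (mod 117644).

86213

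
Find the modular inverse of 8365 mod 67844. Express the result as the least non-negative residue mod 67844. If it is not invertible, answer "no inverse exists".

no inverse exists

Euclidean algorithm on 67844, 8365:
67844 = 8*8365 + 924
8365 = 9*924 + 49
924 = 18*49 + 42
49 = 1*42 + 7
42 = 6*7 + 0
Since gcd = 7 > 1, 8365 is not a unit mod 67844.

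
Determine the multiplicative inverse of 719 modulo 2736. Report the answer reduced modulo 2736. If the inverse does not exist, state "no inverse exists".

1583

gcd(2736, 719) by repeated division:
2736 = 3*719 + 579
719 = 1*579 + 140
579 = 4*140 + 19
140 = 7*19 + 7
19 = 2*7 + 5
7 = 1*5 + 2
5 = 2*2 + 1
2 = 2*1 + 0
gcd = 1, so the inverse exists. Back-substitute:
1 = 5 − 2·2
1 = −2·7 + 3·5
1 = 3·19 − 8·7
1 = −8·140 + 59·19
1 = 59·579 − 244·140
1 = −244·719 + 303·579
1 = 303·2736 − 1153·719
Hence 719⁻¹ ≡ -1153 ≡ 1583 (mod 2736).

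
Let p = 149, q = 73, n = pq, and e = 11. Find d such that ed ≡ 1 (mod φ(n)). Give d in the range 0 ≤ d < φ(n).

φ(n) = (p−1)(q−1) = 148·72 = 10656.
Need d with 11·d ≡ 1 (mod 10656). Apply the extended Euclidean algorithm:
10656 = 968·11 + 8
11 = 1·8 + 3
8 = 2·3 + 2
3 = 1·2 + 1
2 = 2·1 + 0
Back-substitute:
1 = 3 − 2
1 = −8 + 3·3
1 = 3·11 − 4·8
1 = −4·10656 + 3875·11
So 11·3875 ≡ 1 (mod 10656), hence d = 3875.

3875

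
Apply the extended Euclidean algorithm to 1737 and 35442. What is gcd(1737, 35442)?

Repeated division:
35442 = 20×1737 + 702
1737 = 2×702 + 333
702 = 2×333 + 36
333 = 9×36 + 9
36 = 4×9 + 0
gcd(1737, 35442) = 9.
Back-substituting:
9 = 333 − 9·36
9 = −9·702 + 19·333
9 = 19·1737 − 47·702
9 = −47·35442 + 959·1737
So 9 = (-47)·35442 + (959)·1737.

9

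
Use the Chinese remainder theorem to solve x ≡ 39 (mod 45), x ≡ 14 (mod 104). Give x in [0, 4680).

Write x = 39 + 45·k. Then 45·k ≡ 14 − 39 ≡ 79 (mod 104).
Need 45⁻¹ mod 104. Extended Euclid on (104, 45):
104 = 2*45 + 14
45 = 3*14 + 3
14 = 4*3 + 2
3 = 1*2 + 1
2 = 2*1 + 0
Back-substitute:
1 = 3 − 2
1 = −14 + 5·3
1 = 5·45 − 16·14
1 = −16·104 + 37·45
45⁻¹ ≡ 37 (mod 104), so k ≡ 37·79 ≡ 11 (mod 104).
x = 39 + 45·11 = 534.

534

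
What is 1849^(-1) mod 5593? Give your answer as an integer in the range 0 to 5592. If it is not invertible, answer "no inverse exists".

Extended Euclidean algorithm:
5593 = 3×1849 + 46
1849 = 40×46 + 9
46 = 5×9 + 1
9 = 9×1 + 0
The gcd is 1. Working backward:
1 = 46 − 5·9
1 = −5·1849 + 201·46
1 = 201·5593 − 608·1849
Hence 1849⁻¹ ≡ -608 ≡ 4985 (mod 5593).

4985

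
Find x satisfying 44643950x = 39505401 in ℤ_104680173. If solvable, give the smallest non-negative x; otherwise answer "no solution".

First find gcd(44643950, 104680173):
104680173 = 2×44643950 + 15392273
44643950 = 2×15392273 + 13859404
15392273 = 1×13859404 + 1532869
13859404 = 9×1532869 + 63583
1532869 = 24×63583 + 6877
63583 = 9×6877 + 1690
6877 = 4×1690 + 117
1690 = 14×117 + 52
117 = 2×52 + 13
52 = 4×13 + 0
gcd = 13 and 13 | 39505401, so solutions exist. Divide through by 13: 3434150x ≡ 3038877 (mod 8052321).
Now find 3434150⁻¹ mod 8052321:
8052321 = 2×3434150 + 1184021
3434150 = 2×1184021 + 1066108
1184021 = 1×1066108 + 117913
1066108 = 9×117913 + 4891
117913 = 24×4891 + 529
4891 = 9×529 + 130
529 = 4×130 + 9
130 = 14×9 + 4
9 = 2×4 + 1
4 = 4×1 + 0
Back-substitute:
1 = 9 − 2·4
1 = −2·130 + 29·9
1 = 29·529 − 118·130
1 = −118·4891 + 1091·529
1 = 1091·117913 − 26302·4891
1 = −26302·1066108 + 237809·117913
1 = 237809·1184021 − 264111·1066108
1 = −264111·3434150 + 766031·1184021
1 = 766031·8052321 − 1796173·3434150
So 3434150·(-1796173) ≡ 1 (mod 8052321), i.e. 3434150⁻¹ ≡ 6256148.
Then x ≡ 6256148·3038877 ≡ 5547660 (mod 8052321); the smallest non-negative solution is x = 5547660.

5547660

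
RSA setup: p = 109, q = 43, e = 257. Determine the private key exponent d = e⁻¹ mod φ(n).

φ(n) = (p−1)(q−1) = 108·42 = 4536.
Need d with 257·d ≡ 1 (mod 4536). Apply the extended Euclidean algorithm:
4536 = 17*257 + 167
257 = 1*167 + 90
167 = 1*90 + 77
90 = 1*77 + 13
77 = 5*13 + 12
13 = 1*12 + 1
12 = 12*1 + 0
Back-substitute:
1 = 13 − 12
1 = −77 + 6·13
1 = 6·90 − 7·77
1 = −7·167 + 13·90
1 = 13·257 − 20·167
1 = −20·4536 + 353·257
So 257·353 ≡ 1 (mod 4536), hence d = 353.

353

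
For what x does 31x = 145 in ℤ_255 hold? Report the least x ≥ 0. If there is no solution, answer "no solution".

235

First find gcd(31, 255):
255 = 8*31 + 7
31 = 4*7 + 3
7 = 2*3 + 1
3 = 3*1 + 0
gcd = 1, so a unique solution mod 255 exists.
Back-substitute for the Bézout coefficients:
1 = 7 − 2·3
1 = −2·31 + 9·7
1 = 9·255 − 74·31
So 31·(-74) ≡ 1 (mod 255), giving 31⁻¹ ≡ 181.
x ≡ 31⁻¹·145 ≡ 181·145 ≡ 235 (mod 255).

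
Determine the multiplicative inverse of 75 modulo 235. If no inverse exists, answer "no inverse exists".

Euclidean algorithm on 235, 75:
235 = 3*75 + 10
75 = 7*10 + 5
10 = 2*5 + 0
Since gcd = 5 > 1, 75 is not a unit mod 235.

no inverse exists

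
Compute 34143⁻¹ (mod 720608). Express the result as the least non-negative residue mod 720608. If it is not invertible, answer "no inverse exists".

693023

gcd(720608, 34143) by repeated division:
720608 = 21*34143 + 3605
34143 = 9*3605 + 1698
3605 = 2*1698 + 209
1698 = 8*209 + 26
209 = 8*26 + 1
26 = 26*1 + 0
Since gcd(34143, 720608) = 1, back-substitute to write 1 as a combination:
1 = 209 − 8·26
1 = −8·1698 + 65·209
1 = 65·3605 − 138·1698
1 = −138·34143 + 1307·3605
1 = 1307·720608 − 27585·34143
So 34143·(-27585) ≡ 1 (mod 720608), and -27585 ≡ 693023 (mod 720608).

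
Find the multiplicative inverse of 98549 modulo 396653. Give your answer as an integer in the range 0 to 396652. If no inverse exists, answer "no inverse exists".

Extended Euclidean algorithm:
396653 = 4*98549 + 2457
98549 = 40*2457 + 269
2457 = 9*269 + 36
269 = 7*36 + 17
36 = 2*17 + 2
17 = 8*2 + 1
2 = 2*1 + 0
gcd = 1, so the inverse exists. Back-substitute:
1 = 17 − 8·2
1 = −8·36 + 17·17
1 = 17·269 − 127·36
1 = −127·2457 + 1160·269
1 = 1160·98549 − 46527·2457
1 = −46527·396653 + 187268·98549
So 98549·187268 ≡ 1 (mod 396653).

187268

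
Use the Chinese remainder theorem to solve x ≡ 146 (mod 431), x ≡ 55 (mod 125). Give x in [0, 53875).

6180

Write x = 146 + 431·k. Then 431·k ≡ 55 − 146 ≡ 34 (mod 125).
Need 431⁻¹ mod 125. Extended Euclid on (125, 56):
125 = 2*56 + 13
56 = 4*13 + 4
13 = 3*4 + 1
4 = 4*1 + 0
Back-substitute:
1 = 13 − 3·4
1 = −3·56 + 13·13
1 = 13·125 − 29·56
431⁻¹ ≡ 96 (mod 125), so k ≡ 96·34 ≡ 14 (mod 125).
x = 146 + 431·14 = 6180.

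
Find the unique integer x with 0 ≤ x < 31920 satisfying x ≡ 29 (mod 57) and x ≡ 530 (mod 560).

Write x = 29 + 57·k. Then 57·k ≡ 530 − 29 ≡ 501 (mod 560).
Need 57⁻¹ mod 560. Extended Euclid on (560, 57):
560 = 9*57 + 47
57 = 1*47 + 10
47 = 4*10 + 7
10 = 1*7 + 3
7 = 2*3 + 1
3 = 3*1 + 0
Back-substitute:
1 = 7 − 2·3
1 = −2·10 + 3·7
1 = 3·47 − 14·10
1 = −14·57 + 17·47
1 = 17·560 − 167·57
57⁻¹ ≡ 393 (mod 560), so k ≡ 393·501 ≡ 333 (mod 560).
x = 29 + 57·333 = 19010.

19010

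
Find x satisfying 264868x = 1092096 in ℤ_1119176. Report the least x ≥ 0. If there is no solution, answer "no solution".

60512

First find gcd(264868, 1119176):
1119176 = 4·264868 + 59704
264868 = 4·59704 + 26052
59704 = 2·26052 + 7600
26052 = 3·7600 + 3252
7600 = 2·3252 + 1096
3252 = 2·1096 + 1060
1096 = 1·1060 + 36
1060 = 29·36 + 16
36 = 2·16 + 4
16 = 4·4 + 0
gcd = 4 and 4 | 1092096, so solutions exist. Divide through by 4: 66217x ≡ 273024 (mod 279794).
Now find 66217⁻¹ mod 279794:
279794 = 4·66217 + 14926
66217 = 4·14926 + 6513
14926 = 2·6513 + 1900
6513 = 3·1900 + 813
1900 = 2·813 + 274
813 = 2·274 + 265
274 = 1·265 + 9
265 = 29·9 + 4
9 = 2·4 + 1
4 = 4·1 + 0
Back-substitute:
1 = 9 − 2·4
1 = −2·265 + 59·9
1 = 59·274 − 61·265
1 = −61·813 + 181·274
1 = 181·1900 − 423·813
1 = −423·6513 + 1450·1900
1 = 1450·14926 − 3323·6513
1 = −3323·66217 + 14742·14926
1 = 14742·279794 − 62291·66217
So 66217·(-62291) ≡ 1 (mod 279794), i.e. 66217⁻¹ ≡ 217503.
Then x ≡ 217503·273024 ≡ 60512 (mod 279794); the smallest non-negative solution is x = 60512.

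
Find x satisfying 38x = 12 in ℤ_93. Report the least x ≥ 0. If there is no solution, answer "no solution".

First find gcd(38, 93):
93 = 2*38 + 17
38 = 2*17 + 4
17 = 4*4 + 1
4 = 4*1 + 0
gcd = 1, so a unique solution mod 93 exists.
Back-substitute for the Bézout coefficients:
1 = 17 − 4·4
1 = −4·38 + 9·17
1 = 9·93 − 22·38
So 38·(-22) ≡ 1 (mod 93), giving 38⁻¹ ≡ 71.
x ≡ 38⁻¹·12 ≡ 71·12 ≡ 15 (mod 93).

15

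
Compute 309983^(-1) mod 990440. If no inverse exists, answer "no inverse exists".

704807

Extended Euclidean algorithm:
990440 = 3·309983 + 60491
309983 = 5·60491 + 7528
60491 = 8·7528 + 267
7528 = 28·267 + 52
267 = 5·52 + 7
52 = 7·7 + 3
7 = 2·3 + 1
3 = 3·1 + 0
Since gcd(309983, 990440) = 1, back-substitute to write 1 as a combination:
1 = 7 − 2·3
1 = −2·52 + 15·7
1 = 15·267 − 77·52
1 = −77·7528 + 2171·267
1 = 2171·60491 − 17445·7528
1 = −17445·309983 + 89396·60491
1 = 89396·990440 − 285633·309983
So 309983·(-285633) ≡ 1 (mod 990440), and -285633 ≡ 704807 (mod 990440).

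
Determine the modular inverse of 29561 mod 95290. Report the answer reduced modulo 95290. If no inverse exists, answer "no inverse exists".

Apply the Euclidean algorithm to 95290 and 29561:
95290 = 3×29561 + 6607
29561 = 4×6607 + 3133
6607 = 2×3133 + 341
3133 = 9×341 + 64
341 = 5×64 + 21
64 = 3×21 + 1
21 = 21×1 + 0
gcd = 1, so the inverse exists. Back-substitute:
1 = 64 − 3·21
1 = −3·341 + 16·64
1 = 16·3133 − 147·341
1 = −147·6607 + 310·3133
1 = 310·29561 − 1387·6607
1 = −1387·95290 + 4471·29561
So 29561·4471 ≡ 1 (mod 95290).

4471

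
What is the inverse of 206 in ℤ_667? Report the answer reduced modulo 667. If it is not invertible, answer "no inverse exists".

68

gcd(667, 206) by repeated division:
667 = 3*206 + 49
206 = 4*49 + 10
49 = 4*10 + 9
10 = 1*9 + 1
9 = 9*1 + 0
Since gcd(206, 667) = 1, back-substitute to write 1 as a combination:
1 = 10 − 9
1 = −49 + 5·10
1 = 5·206 − 21·49
1 = −21·667 + 68·206
So 206·68 ≡ 1 (mod 667).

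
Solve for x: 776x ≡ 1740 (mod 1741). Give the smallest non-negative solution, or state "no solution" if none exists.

783

First find gcd(776, 1741):
1741 = 2*776 + 189
776 = 4*189 + 20
189 = 9*20 + 9
20 = 2*9 + 2
9 = 4*2 + 1
2 = 2*1 + 0
gcd = 1, so a unique solution mod 1741 exists.
Back-substitute for the Bézout coefficients:
1 = 9 − 4·2
1 = −4·20 + 9·9
1 = 9·189 − 85·20
1 = −85·776 + 349·189
1 = 349·1741 − 783·776
So 776·(-783) ≡ 1 (mod 1741), giving 776⁻¹ ≡ 958.
x ≡ 776⁻¹·1740 ≡ 958·1740 ≡ 783 (mod 1741).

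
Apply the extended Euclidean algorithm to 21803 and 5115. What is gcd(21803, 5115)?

1

Repeated division:
21803 = 4*5115 + 1343
5115 = 3*1343 + 1086
1343 = 1*1086 + 257
1086 = 4*257 + 58
257 = 4*58 + 25
58 = 2*25 + 8
25 = 3*8 + 1
8 = 8*1 + 0
gcd(21803, 5115) = 1.
Working backward:
1 = 25 − 3·8
1 = −3·58 + 7·25
1 = 7·257 − 31·58
1 = −31·1086 + 131·257
1 = 131·1343 − 162·1086
1 = −162·5115 + 617·1343
1 = 617·21803 − 2630·5115
So 1 = (617)·21803 + (-2630)·5115.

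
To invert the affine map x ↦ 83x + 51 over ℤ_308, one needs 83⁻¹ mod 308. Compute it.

167

Apply the Euclidean algorithm to 308 and 83:
308 = 3×83 + 59
83 = 1×59 + 24
59 = 2×24 + 11
24 = 2×11 + 2
11 = 5×2 + 1
2 = 2×1 + 0
gcd = 1, so the inverse exists. Back-substitute:
1 = 11 − 5·2
1 = −5·24 + 11·11
1 = 11·59 − 27·24
1 = −27·83 + 38·59
1 = 38·308 − 141·83
Thus 83·(-141) ≡ 1 (mod 308); reducing, -141 mod 308 = 167.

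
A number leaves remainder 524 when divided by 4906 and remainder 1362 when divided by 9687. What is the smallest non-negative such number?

Write x = 524 + 4906·k. Then 4906·k ≡ 1362 − 524 ≡ 838 (mod 9687).
Need 4906⁻¹ mod 9687. Extended Euclid on (9687, 4906):
9687 = 1*4906 + 4781
4906 = 1*4781 + 125
4781 = 38*125 + 31
125 = 4*31 + 1
31 = 31*1 + 0
Back-substitute:
1 = 125 − 4·31
1 = −4·4781 + 153·125
1 = 153·4906 − 157·4781
1 = −157·9687 + 310·4906
4906⁻¹ ≡ 310 (mod 9687), so k ≡ 310·838 ≡ 7918 (mod 9687).
x = 524 + 4906·7918 = 38846232.

38846232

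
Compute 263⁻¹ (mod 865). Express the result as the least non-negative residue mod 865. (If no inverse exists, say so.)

717

Extended Euclidean algorithm:
865 = 3×263 + 76
263 = 3×76 + 35
76 = 2×35 + 6
35 = 5×6 + 5
6 = 1×5 + 1
5 = 5×1 + 0
Since gcd(263, 865) = 1, back-substitute to write 1 as a combination:
1 = 6 − 5
1 = −35 + 6·6
1 = 6·76 − 13·35
1 = −13·263 + 45·76
1 = 45·865 − 148·263
Hence 263⁻¹ ≡ -148 ≡ 717 (mod 865).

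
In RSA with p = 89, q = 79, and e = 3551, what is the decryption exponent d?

6143

φ(n) = (p−1)(q−1) = 88·78 = 6864.
Need d with 3551·d ≡ 1 (mod 6864). Apply the extended Euclidean algorithm:
6864 = 1×3551 + 3313
3551 = 1×3313 + 238
3313 = 13×238 + 219
238 = 1×219 + 19
219 = 11×19 + 10
19 = 1×10 + 9
10 = 1×9 + 1
9 = 9×1 + 0
Back-substitute:
1 = 10 − 9
1 = −19 + 2·10
1 = 2·219 − 23·19
1 = −23·238 + 25·219
1 = 25·3313 − 348·238
1 = −348·3551 + 373·3313
1 = 373·6864 − 721·3551
So 3551·(-721) ≡ 1 (mod 6864), hence d ≡ -721 ≡ 6143 (mod 6864).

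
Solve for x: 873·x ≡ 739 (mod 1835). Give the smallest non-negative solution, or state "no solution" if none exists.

1138

First find gcd(873, 1835):
1835 = 2·873 + 89
873 = 9·89 + 72
89 = 1·72 + 17
72 = 4·17 + 4
17 = 4·4 + 1
4 = 4·1 + 0
gcd = 1, so a unique solution mod 1835 exists.
Back-substitute for the Bézout coefficients:
1 = 17 − 4·4
1 = −4·72 + 17·17
1 = 17·89 − 21·72
1 = −21·873 + 206·89
1 = 206·1835 − 433·873
So 873·(-433) ≡ 1 (mod 1835), giving 873⁻¹ ≡ 1402.
x ≡ 873⁻¹·739 ≡ 1402·739 ≡ 1138 (mod 1835).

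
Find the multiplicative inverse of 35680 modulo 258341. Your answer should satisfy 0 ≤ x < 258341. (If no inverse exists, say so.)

61537

gcd(258341, 35680) by repeated division:
258341 = 7·35680 + 8581
35680 = 4·8581 + 1356
8581 = 6·1356 + 445
1356 = 3·445 + 21
445 = 21·21 + 4
21 = 5·4 + 1
4 = 4·1 + 0
gcd = 1, so the inverse exists. Back-substitute:
1 = 21 − 5·4
1 = −5·445 + 106·21
1 = 106·1356 − 323·445
1 = −323·8581 + 2044·1356
1 = 2044·35680 − 8499·8581
1 = −8499·258341 + 61537·35680
So 35680·61537 ≡ 1 (mod 258341).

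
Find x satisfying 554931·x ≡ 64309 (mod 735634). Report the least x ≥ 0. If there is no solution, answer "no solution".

616835

First find gcd(554931, 735634):
735634 = 1×554931 + 180703
554931 = 3×180703 + 12822
180703 = 14×12822 + 1195
12822 = 10×1195 + 872
1195 = 1×872 + 323
872 = 2×323 + 226
323 = 1×226 + 97
226 = 2×97 + 32
97 = 3×32 + 1
32 = 32×1 + 0
gcd = 1, so a unique solution mod 735634 exists.
Back-substitute for the Bézout coefficients:
1 = 97 − 3·32
1 = −3·226 + 7·97
1 = 7·323 − 10·226
1 = −10·872 + 27·323
1 = 27·1195 − 37·872
1 = −37·12822 + 397·1195
1 = 397·180703 − 5595·12822
1 = −5595·554931 + 17182·180703
1 = 17182·735634 − 22777·554931
So 554931·(-22777) ≡ 1 (mod 735634), giving 554931⁻¹ ≡ 712857.
x ≡ 554931⁻¹·64309 ≡ 712857·64309 ≡ 616835 (mod 735634).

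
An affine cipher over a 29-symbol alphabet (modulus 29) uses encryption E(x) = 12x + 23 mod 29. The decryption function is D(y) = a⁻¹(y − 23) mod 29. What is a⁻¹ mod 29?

17

Apply the Euclidean algorithm to 29 and 12:
29 = 2×12 + 5
12 = 2×5 + 2
5 = 2×2 + 1
2 = 2×1 + 0
gcd = 1, so the inverse exists. Back-substitute:
1 = 5 − 2·2
1 = −2·12 + 5·5
1 = 5·29 − 12·12
Hence 12⁻¹ ≡ -12 ≡ 17 (mod 29).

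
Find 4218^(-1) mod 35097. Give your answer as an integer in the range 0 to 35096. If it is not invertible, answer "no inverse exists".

no inverse exists

Compute gcd(4218, 35097):
35097 = 8×4218 + 1353
4218 = 3×1353 + 159
1353 = 8×159 + 81
159 = 1×81 + 78
81 = 1×78 + 3
78 = 26×3 + 0
The gcd is 3, not 1, hence no inverse exists.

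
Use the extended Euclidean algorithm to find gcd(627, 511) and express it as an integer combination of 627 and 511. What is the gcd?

1

Apply Euclid's algorithm to 627 and 511:
627 = 1·511 + 116
511 = 4·116 + 47
116 = 2·47 + 22
47 = 2·22 + 3
22 = 7·3 + 1
3 = 3·1 + 0
gcd(627, 511) = 1.
Express as a combination:
1 = 22 − 7·3
1 = −7·47 + 15·22
1 = 15·116 − 37·47
1 = −37·511 + 163·116
1 = 163·627 − 200·511
So 1 = (163)·627 + (-200)·511.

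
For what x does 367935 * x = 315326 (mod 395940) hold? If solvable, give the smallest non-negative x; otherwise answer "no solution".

gcd(367935, 395940):
395940 = 1·367935 + 28005
367935 = 13·28005 + 3870
28005 = 7·3870 + 915
3870 = 4·915 + 210
915 = 4·210 + 75
210 = 2·75 + 60
75 = 1·60 + 15
60 = 4·15 + 0
gcd = 15, but 15 ∤ 315326, so the congruence has no solution.

no solution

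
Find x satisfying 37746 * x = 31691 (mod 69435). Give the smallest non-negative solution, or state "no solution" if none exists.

no solution

gcd(37746, 69435):
69435 = 1×37746 + 31689
37746 = 1×31689 + 6057
31689 = 5×6057 + 1404
6057 = 4×1404 + 441
1404 = 3×441 + 81
441 = 5×81 + 36
81 = 2×36 + 9
36 = 4×9 + 0
gcd = 9, but 9 ∤ 31691, so the congruence has no solution.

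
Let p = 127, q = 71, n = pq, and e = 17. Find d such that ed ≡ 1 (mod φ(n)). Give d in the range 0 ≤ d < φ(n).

φ(n) = (p−1)(q−1) = 126·70 = 8820.
Need d with 17·d ≡ 1 (mod 8820). Apply the extended Euclidean algorithm:
8820 = 518*17 + 14
17 = 1*14 + 3
14 = 4*3 + 2
3 = 1*2 + 1
2 = 2*1 + 0
Back-substitute:
1 = 3 − 2
1 = −14 + 5·3
1 = 5·17 − 6·14
1 = −6·8820 + 3113·17
So 17·3113 ≡ 1 (mod 8820), hence d = 3113.

3113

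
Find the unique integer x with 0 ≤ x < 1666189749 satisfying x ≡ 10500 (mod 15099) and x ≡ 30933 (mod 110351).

1596699552

Write x = 10500 + 15099·k. Then 15099·k ≡ 30933 − 10500 ≡ 20433 (mod 110351).
Need 15099⁻¹ mod 110351. Extended Euclid on (110351, 15099):
110351 = 7·15099 + 4658
15099 = 3·4658 + 1125
4658 = 4·1125 + 158
1125 = 7·158 + 19
158 = 8·19 + 6
19 = 3·6 + 1
6 = 6·1 + 0
Back-substitute:
1 = 19 − 3·6
1 = −3·158 + 25·19
1 = 25·1125 − 178·158
1 = −178·4658 + 737·1125
1 = 737·15099 − 2389·4658
1 = −2389·110351 + 17460·15099
15099⁻¹ ≡ 17460 (mod 110351), so k ≡ 17460·20433 ≡ 105748 (mod 110351).
x = 10500 + 15099·105748 = 1596699552.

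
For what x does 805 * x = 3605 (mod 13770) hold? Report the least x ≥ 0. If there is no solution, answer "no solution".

First find gcd(805, 13770):
13770 = 17*805 + 85
805 = 9*85 + 40
85 = 2*40 + 5
40 = 8*5 + 0
gcd = 5 and 5 | 3605, so solutions exist. Divide through by 5: 161x ≡ 721 (mod 2754).
Now find 161⁻¹ mod 2754:
2754 = 17·161 + 17
161 = 9·17 + 8
17 = 2·8 + 1
8 = 8·1 + 0
Back-substitute:
1 = 17 − 2·8
1 = −2·161 + 19·17
1 = 19·2754 − 325·161
So 161·(-325) ≡ 1 (mod 2754), i.e. 161⁻¹ ≡ 2429.
Then x ≡ 2429·721 ≡ 2519 (mod 2754); the smallest non-negative solution is x = 2519.

2519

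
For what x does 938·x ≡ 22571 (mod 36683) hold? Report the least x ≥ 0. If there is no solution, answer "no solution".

3270

First find gcd(938, 36683):
36683 = 39*938 + 101
938 = 9*101 + 29
101 = 3*29 + 14
29 = 2*14 + 1
14 = 14*1 + 0
gcd = 1, so a unique solution mod 36683 exists.
Back-substitute for the Bézout coefficients:
1 = 29 − 2·14
1 = −2·101 + 7·29
1 = 7·938 − 65·101
1 = −65·36683 + 2542·938
So 938·(2542) ≡ 1 (mod 36683), giving 938⁻¹ ≡ 2542.
x ≡ 938⁻¹·22571 ≡ 2542·22571 ≡ 3270 (mod 36683).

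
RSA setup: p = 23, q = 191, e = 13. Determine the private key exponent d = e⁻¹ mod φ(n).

3537

φ(n) = (p−1)(q−1) = 22·190 = 4180.
Need d with 13·d ≡ 1 (mod 4180). Apply the extended Euclidean algorithm:
4180 = 321*13 + 7
13 = 1*7 + 6
7 = 1*6 + 1
6 = 6*1 + 0
Back-substitute:
1 = 7 − 6
1 = −13 + 2·7
1 = 2·4180 − 643·13
So 13·(-643) ≡ 1 (mod 4180), hence d ≡ -643 ≡ 3537 (mod 4180).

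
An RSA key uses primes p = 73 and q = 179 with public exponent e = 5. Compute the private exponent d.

10253

φ(n) = (p−1)(q−1) = 72·178 = 12816.
Need d with 5·d ≡ 1 (mod 12816). Apply the extended Euclidean algorithm:
12816 = 2563·5 + 1
5 = 5·1 + 0
Back-substitute:
1 = 12816 − 2563·5
So 5·(-2563) ≡ 1 (mod 12816), hence d ≡ -2563 ≡ 10253 (mod 12816).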